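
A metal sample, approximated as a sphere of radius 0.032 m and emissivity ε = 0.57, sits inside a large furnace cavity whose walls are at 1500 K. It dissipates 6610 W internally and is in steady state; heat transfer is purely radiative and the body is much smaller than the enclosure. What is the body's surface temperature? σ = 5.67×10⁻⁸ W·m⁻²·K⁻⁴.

For a small grey body in a large enclosure, net radiated power = εσA(T⁴ − T_w⁴).
Steady state: P = εσA(T⁴ − T_w⁴) with A = 4πr² = 0.01287 m².
T⁴ = P/(εσA) + T_w⁴ = 6610/(0.57·5.67×10⁻⁸·0.01287) + (1500)⁴
    = 1.589×10¹³ + 5.062×10¹² = 2.096×10¹³ K⁴.

T ≈ 2140 K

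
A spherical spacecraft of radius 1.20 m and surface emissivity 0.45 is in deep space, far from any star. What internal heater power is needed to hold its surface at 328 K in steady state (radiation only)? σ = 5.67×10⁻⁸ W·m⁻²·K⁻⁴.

P ≈ 5340 W

P = εσ·4πr²·T⁴.
4πr² = 18.10 m²; T⁴ = 1.157×10¹⁰ K⁴.
P = 0.45·5.67×10⁻⁸·18.10·1.157×10¹⁰.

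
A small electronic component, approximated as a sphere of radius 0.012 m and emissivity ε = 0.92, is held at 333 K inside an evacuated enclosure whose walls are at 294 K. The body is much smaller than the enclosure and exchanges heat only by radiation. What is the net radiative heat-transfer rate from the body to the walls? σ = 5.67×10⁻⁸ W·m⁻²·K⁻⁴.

For a small grey body in a large enclosure: P_net = εσA(T_body⁴ − T_wall⁴).
A = 4πr² = 0.001810 m²; T_body⁴ − T_wall⁴ = 1.230×10¹⁰ − 7.471×10⁹ = 4.825×10⁹ K⁴.
|P_net| = 0.92·5.67×10⁻⁸·0.001810·4.825×10⁹.

P_net ≈ 0.455 W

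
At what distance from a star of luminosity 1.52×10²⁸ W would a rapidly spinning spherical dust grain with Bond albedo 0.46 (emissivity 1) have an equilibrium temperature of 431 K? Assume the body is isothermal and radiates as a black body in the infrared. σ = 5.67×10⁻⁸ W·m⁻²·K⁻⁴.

d ≈ 2.89×10¹¹ m

For an isothermal black-emitting sphere, (1−a)S·πr² = σ·4πr²·T⁴ ⇒ S = 4σT⁴/(1−a).
S = 4·5.67×10⁻⁸·(431)⁴/0.540 = 14490 W/m².
Flux falls as S = L/(4πd²), so d = √(L/(4πS)) = √(1.52×10²⁸/(4π·14490)).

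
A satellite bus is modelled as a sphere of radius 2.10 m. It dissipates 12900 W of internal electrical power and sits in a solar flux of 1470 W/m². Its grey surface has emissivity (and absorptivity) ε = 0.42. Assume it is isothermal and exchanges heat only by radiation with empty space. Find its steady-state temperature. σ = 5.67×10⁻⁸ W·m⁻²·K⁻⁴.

At steady state, absorbed solar power + internal power = radiated power.
Absorbed: α·S·A_cross = 0.42·1470·13.85 = 8554 W (cross-section πr²).
Total input = 8554 + 12900 = 21450 W.
Radiated: εσ·A_surf·T⁴ with A_surf = 4πr² = 55.42 m².
T⁴ = 21450/(0.42·5.67×10⁻⁸·55.42) = 1.626×10¹⁰ K⁴.

T ≈ 357 K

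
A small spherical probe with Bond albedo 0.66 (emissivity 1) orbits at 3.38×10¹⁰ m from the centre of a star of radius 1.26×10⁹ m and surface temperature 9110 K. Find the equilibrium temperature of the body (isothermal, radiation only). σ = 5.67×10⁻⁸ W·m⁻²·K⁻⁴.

The star's surface emits σT_*⁴; at distance d the flux is S = σT_*⁴(R_*/d)².
S = 5.67×10⁻⁸·(9110)⁴·(1.26×10⁹/3.38×10¹⁰)² = 5.427×10⁵ W/m².
For an isothermal sphere T⁴ = (1−a)S/(4σ) = 8.136×10¹¹ K⁴.

T ≈ 950 K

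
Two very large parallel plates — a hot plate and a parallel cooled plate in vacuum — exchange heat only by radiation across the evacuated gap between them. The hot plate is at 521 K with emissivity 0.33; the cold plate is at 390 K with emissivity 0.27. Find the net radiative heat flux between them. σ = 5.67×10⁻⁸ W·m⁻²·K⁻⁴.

q ≈ 500 W/m²

For two infinite grey parallel plates, q = σ(T₁⁴ − T₂⁴)/(1/ε₁ + 1/ε₂ − 1).
T₁⁴ − T₂⁴ = 7.368×10¹⁰ − 2.313×10¹⁰ = 5.055×10¹⁰ K⁴.
1/ε₁ + 1/ε₂ − 1 = 3.030 + 3.704 − 1 = 5.734.
q = 5.67×10⁻⁸ × 5.055×10¹⁰ / 5.734.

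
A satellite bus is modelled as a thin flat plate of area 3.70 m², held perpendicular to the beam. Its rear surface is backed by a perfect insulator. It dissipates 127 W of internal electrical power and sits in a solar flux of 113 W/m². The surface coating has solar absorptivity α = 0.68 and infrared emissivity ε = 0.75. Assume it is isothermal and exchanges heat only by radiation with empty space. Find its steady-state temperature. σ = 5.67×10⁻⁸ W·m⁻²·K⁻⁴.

At steady state, absorbed solar power + internal power = radiated power.
Absorbed: α·S·A_cross = 0.68·113·3.700 = 284.3 W (cross-section A).
Total input = 284.3 + 127 = 411.3 W.
Radiated: εσ·A_surf·T⁴ with A_surf = A = 3.700 m².
T⁴ = 411.3/(0.75·5.67×10⁻⁸·3.700) = 2.614×10⁹ K⁴.

T ≈ 226 K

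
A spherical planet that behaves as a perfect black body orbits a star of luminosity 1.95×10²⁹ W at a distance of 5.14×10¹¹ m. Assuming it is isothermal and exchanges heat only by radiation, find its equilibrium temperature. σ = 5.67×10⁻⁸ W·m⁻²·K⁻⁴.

First find the stellar flux at distance d: S = L/(4πd²) = 1.95×10²⁹/(4π·(5.14×10¹¹)²) = 58740 W/m².
For an isothermal sphere, absorbed (1−a)S·πr² = emitted σ·4πr²·T⁴, so T⁴ = (1−a)S/(4σ).
T⁴ = 1.00·58740/(4·5.67×10⁻⁸) = 2.590×10¹¹ K⁴.

T ≈ 713 K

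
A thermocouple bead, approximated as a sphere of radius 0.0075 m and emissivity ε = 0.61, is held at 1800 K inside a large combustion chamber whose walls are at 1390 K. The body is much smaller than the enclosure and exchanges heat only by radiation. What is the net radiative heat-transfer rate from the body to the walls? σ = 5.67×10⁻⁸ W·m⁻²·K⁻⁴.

For a small grey body in a large enclosure: P_net = εσA(T_body⁴ − T_wall⁴).
A = 4πr² = 7.069×10⁻⁴ m²; T_body⁴ − T_wall⁴ = 1.050×10¹³ − 3.733×10¹² = 6.765×10¹² K⁴.
|P_net| = 0.61·5.67×10⁻⁸·7.069×10⁻⁴·6.765×10¹².

P_net ≈ 165 W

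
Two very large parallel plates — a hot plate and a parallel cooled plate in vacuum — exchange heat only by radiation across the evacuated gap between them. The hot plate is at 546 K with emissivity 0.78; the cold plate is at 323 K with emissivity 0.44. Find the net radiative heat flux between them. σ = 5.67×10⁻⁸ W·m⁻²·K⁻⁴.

For two infinite grey parallel plates, q = σ(T₁⁴ − T₂⁴)/(1/ε₁ + 1/ε₂ − 1).
T₁⁴ − T₂⁴ = 8.887×10¹⁰ − 1.088×10¹⁰ = 7.799×10¹⁰ K⁴.
1/ε₁ + 1/ε₂ − 1 = 1.282 + 2.273 − 1 = 2.555.
q = 5.67×10⁻⁸ × 7.799×10¹⁰ / 2.555.

q ≈ 1730 W/m²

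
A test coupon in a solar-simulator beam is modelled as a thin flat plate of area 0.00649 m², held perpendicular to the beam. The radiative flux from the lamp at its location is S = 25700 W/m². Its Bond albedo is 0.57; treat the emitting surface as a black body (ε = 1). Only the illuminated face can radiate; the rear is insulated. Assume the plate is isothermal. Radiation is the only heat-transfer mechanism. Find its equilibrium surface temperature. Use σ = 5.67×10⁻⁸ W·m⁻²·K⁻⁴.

At equilibrium, absorbed power = emitted power.
Absorbing cross-section = A = 0.006490 m²; emitting surface = A = 0.006490 m² (ratio 1).
(1−a)S·A_cross = εσ·A_surf·T⁴  ⇒  T⁴ = (1−a)S/(1σ).
T⁴ = 0.430·25700/(1·5.67×10⁻⁸) = 1.949×10¹¹ K⁴.
T = (1.949×10¹¹)^(1/4).

T ≈ 664 K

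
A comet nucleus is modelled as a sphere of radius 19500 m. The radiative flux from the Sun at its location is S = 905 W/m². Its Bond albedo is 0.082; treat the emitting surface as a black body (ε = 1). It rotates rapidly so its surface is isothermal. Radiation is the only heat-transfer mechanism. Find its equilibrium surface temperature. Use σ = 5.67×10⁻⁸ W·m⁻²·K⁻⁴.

T ≈ 246 K

At equilibrium, absorbed power = emitted power.
Absorbing cross-section = πr² = 1.195×10⁹ m²; emitting surface = 4πr² = 4.778×10⁹ m² (ratio 4).
(1−a)S·A_cross = εσ·A_surf·T⁴  ⇒  T⁴ = (1−a)S/(4σ).
T⁴ = 0.918·905/(4·5.67×10⁻⁸) = 3.663×10⁹ K⁴.
T = (3.663×10⁹)^(1/4).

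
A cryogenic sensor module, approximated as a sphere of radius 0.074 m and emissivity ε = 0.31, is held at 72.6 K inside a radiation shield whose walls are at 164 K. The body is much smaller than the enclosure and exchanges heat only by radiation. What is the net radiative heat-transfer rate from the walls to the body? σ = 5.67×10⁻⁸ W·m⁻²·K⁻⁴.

P_net ≈ 0.841 W

For a small grey body in a large enclosure: P_net = εσA(T_body⁴ − T_wall⁴).
A = 4πr² = 0.06881 m²; T_body⁴ − T_wall⁴ = 2.778×10⁷ − 7.234×10⁸ = -6.956×10⁸ K⁴.
|P_net| = 0.31·5.67×10⁻⁸·0.06881·6.956×10⁸.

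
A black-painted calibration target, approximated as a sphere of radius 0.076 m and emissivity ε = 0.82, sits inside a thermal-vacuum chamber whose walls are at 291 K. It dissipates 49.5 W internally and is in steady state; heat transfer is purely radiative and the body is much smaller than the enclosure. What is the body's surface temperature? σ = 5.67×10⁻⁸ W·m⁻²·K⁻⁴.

T ≈ 384 K

For a small grey body in a large enclosure, net radiated power = εσA(T⁴ − T_w⁴).
Steady state: P = εσA(T⁴ − T_w⁴) with A = 4πr² = 0.07258 m².
T⁴ = P/(εσA) + T_w⁴ = 49.5/(0.82·5.67×10⁻⁸·0.07258) + (291)⁴
    = 1.467×10¹⁰ + 7.171×10⁹ = 2.184×10¹⁰ K⁴.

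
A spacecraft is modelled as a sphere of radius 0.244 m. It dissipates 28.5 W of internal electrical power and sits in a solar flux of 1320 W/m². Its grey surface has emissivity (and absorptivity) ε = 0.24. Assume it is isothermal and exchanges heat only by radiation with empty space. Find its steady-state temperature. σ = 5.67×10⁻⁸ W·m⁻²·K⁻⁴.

At steady state, absorbed solar power + internal power = radiated power.
Absorbed: α·S·A_cross = 0.24·1320·0.1870 = 59.25 W (cross-section πr²).
Total input = 59.25 + 28.5 = 87.75 W.
Radiated: εσ·A_surf·T⁴ with A_surf = 4πr² = 0.7482 m².
T⁴ = 87.75/(0.24·5.67×10⁻⁸·0.7482) = 8.619×10⁹ K⁴.

T ≈ 305 K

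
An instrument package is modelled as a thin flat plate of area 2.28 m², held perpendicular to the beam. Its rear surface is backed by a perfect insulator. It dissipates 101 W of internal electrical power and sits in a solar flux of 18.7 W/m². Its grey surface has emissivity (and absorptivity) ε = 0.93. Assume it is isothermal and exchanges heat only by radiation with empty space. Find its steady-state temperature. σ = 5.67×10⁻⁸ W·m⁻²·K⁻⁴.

At steady state, absorbed solar power + internal power = radiated power.
Absorbed: α·S·A_cross = 0.93·18.7·2.280 = 39.65 W (cross-section A).
Total input = 39.65 + 101 = 140.7 W.
Radiated: εσ·A_surf·T⁴ with A_surf = A = 2.280 m².
T⁴ = 140.7/(0.93·5.67×10⁻⁸·2.280) = 1.170×10⁹ K⁴.

T ≈ 185 K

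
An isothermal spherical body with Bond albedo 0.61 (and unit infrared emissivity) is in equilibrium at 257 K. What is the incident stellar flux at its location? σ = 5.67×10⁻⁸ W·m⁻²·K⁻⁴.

S ≈ 2540 W/m²

(1−a)S·πr² = σ·4πr²·T⁴ ⇒ S = 4σT⁴/(1−a).
S = 4·5.67×10⁻⁸·4.362×10⁹/0.390.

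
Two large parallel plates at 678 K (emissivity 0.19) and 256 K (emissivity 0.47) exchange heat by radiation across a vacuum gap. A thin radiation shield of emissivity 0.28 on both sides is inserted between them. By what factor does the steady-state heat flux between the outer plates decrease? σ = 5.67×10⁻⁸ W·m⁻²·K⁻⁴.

Without shield: q₀ = σΔ(T⁴)/(1/ε₁+1/ε₂−1) with denominator 6.391.
With shield the two gaps are in series; the resistances add: (1/ε₁+1/ε_s−1)+(1/ε_s+1/ε₂−1) = 7.835+4.699 = 12.53.
Heat-flux ratio q₀/q = 12.53/6.391.

factor ≈ 1.96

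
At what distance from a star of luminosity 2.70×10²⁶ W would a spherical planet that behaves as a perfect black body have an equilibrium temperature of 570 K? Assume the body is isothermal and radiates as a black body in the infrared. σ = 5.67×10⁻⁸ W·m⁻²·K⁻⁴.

For an isothermal black-emitting sphere, (1−a)S·πr² = σ·4πr²·T⁴ ⇒ S = 4σT⁴/(1−a).
S = 4·5.67×10⁻⁸·(570)⁴/1.00 = 23940 W/m².
Flux falls as S = L/(4πd²), so d = √(L/(4πS)) = √(2.70×10²⁶/(4π·23940)).

d ≈ 3.00×10¹⁰ m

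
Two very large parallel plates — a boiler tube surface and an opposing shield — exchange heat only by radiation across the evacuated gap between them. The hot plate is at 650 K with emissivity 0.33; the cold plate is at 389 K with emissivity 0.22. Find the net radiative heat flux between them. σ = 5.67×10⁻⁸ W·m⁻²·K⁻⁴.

For two infinite grey parallel plates, q = σ(T₁⁴ − T₂⁴)/(1/ε₁ + 1/ε₂ − 1).
T₁⁴ − T₂⁴ = 1.785×10¹¹ − 2.290×10¹⁰ = 1.556×10¹¹ K⁴.
1/ε₁ + 1/ε₂ − 1 = 3.030 + 4.545 − 1 = 6.576.
q = 5.67×10⁻⁸ × 1.556×10¹¹ / 6.576.

q ≈ 1340 W/m²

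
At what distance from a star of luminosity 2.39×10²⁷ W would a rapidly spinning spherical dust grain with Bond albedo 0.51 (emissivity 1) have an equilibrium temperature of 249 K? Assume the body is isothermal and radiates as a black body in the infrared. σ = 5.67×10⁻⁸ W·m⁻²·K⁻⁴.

d ≈ 3.27×10¹¹ m

For an isothermal black-emitting sphere, (1−a)S·πr² = σ·4πr²·T⁴ ⇒ S = 4σT⁴/(1−a).
S = 4·5.67×10⁻⁸·(249)⁴/0.490 = 1779 W/m².
Flux falls as S = L/(4πd²), so d = √(L/(4πS)) = √(2.39×10²⁷/(4π·1779)).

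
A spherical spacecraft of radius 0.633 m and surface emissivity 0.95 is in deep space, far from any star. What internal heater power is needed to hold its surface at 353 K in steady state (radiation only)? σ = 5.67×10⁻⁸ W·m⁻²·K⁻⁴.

P ≈ 4210 W

P = εσ·4πr²·T⁴.
4πr² = 5.035 m²; T⁴ = 1.553×10¹⁰ K⁴.
P = 0.95·5.67×10⁻⁸·5.035·1.553×10¹⁰.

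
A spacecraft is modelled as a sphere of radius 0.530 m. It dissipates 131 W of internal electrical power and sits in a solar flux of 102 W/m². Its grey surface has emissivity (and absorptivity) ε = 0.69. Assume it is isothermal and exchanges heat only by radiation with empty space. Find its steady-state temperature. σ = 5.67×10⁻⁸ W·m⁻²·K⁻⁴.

At steady state, absorbed solar power + internal power = radiated power.
Absorbed: α·S·A_cross = 0.69·102·0.8825 = 62.11 W (cross-section πr²).
Total input = 62.11 + 131 = 193.1 W.
Radiated: εσ·A_surf·T⁴ with A_surf = 4πr² = 3.530 m².
T⁴ = 193.1/(0.69·5.67×10⁻⁸·3.530) = 1.398×10⁹ K⁴.

T ≈ 193 K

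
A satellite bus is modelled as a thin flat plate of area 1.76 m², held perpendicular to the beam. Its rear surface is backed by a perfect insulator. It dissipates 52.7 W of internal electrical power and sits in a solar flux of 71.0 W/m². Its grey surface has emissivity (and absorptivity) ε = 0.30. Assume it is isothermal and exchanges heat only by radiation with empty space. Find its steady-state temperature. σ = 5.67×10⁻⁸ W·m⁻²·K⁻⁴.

T ≈ 234 K

At steady state, absorbed solar power + internal power = radiated power.
Absorbed: α·S·A_cross = 0.30·71.0·1.760 = 37.49 W (cross-section A).
Total input = 37.49 + 52.7 = 90.19 W.
Radiated: εσ·A_surf·T⁴ with A_surf = A = 1.760 m².
T⁴ = 90.19/(0.30·5.67×10⁻⁸·1.760) = 3.013×10⁹ K⁴.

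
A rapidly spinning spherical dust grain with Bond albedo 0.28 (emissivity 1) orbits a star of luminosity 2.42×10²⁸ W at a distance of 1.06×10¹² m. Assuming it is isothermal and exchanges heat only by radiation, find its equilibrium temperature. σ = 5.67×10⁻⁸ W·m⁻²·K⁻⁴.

First find the stellar flux at distance d: S = L/(4πd²) = 2.42×10²⁸/(4π·(1.06×10¹²)²) = 1714 W/m².
For an isothermal sphere, absorbed (1−a)S·πr² = emitted σ·4πr²·T⁴, so T⁴ = (1−a)S/(4σ).
T⁴ = 0.720·1714/(4·5.67×10⁻⁸) = 5.441×10⁹ K⁴.

T ≈ 272 K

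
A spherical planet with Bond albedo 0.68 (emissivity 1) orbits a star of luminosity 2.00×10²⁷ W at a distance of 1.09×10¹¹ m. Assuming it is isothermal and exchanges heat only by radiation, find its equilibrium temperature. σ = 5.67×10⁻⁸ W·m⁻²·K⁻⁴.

T ≈ 371 K

First find the stellar flux at distance d: S = L/(4πd²) = 2.00×10²⁷/(4π·(1.09×10¹¹)²) = 13400 W/m².
For an isothermal sphere, absorbed (1−a)S·πr² = emitted σ·4πr²·T⁴, so T⁴ = (1−a)S/(4σ).
T⁴ = 0.320·13400/(4·5.67×10⁻⁸) = 1.890×10¹⁰ K⁴.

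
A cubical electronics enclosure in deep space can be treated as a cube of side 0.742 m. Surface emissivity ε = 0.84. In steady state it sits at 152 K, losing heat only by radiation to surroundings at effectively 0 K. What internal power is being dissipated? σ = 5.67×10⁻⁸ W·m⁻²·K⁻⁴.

Steady state: P = εσA T⁴.
A = 6L² = 3.303 m²; T⁴ = (152)⁴ = 5.338×10⁸ K⁴.
P = 0.84 × 5.67×10⁻⁸ × 3.303 × 5.338×10⁸.

P ≈ 84.0 W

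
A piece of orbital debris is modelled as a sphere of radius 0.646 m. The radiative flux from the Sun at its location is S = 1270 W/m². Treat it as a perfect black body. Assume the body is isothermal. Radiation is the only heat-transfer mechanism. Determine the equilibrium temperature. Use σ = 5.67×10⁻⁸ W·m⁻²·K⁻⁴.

At equilibrium, absorbed power = emitted power.
Absorbing cross-section = πr² = 1.311 m²; emitting surface = 4πr² = 5.244 m² (ratio 4).
S·A_cross = εσ·A_surf·T⁴  ⇒  T⁴ = S/(4σ).
T⁴ = 1.00·1270/(4·5.67×10⁻⁸) = 5.600×10⁹ K⁴.
T = (5.600×10⁹)^(1/4).

T ≈ 274 K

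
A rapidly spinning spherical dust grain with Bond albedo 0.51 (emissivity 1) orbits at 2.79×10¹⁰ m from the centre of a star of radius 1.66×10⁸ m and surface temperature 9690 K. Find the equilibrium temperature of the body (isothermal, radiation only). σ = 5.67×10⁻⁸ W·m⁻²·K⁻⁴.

T ≈ 442 K

The star's surface emits σT_*⁴; at distance d the flux is S = σT_*⁴(R_*/d)².
S = 5.67×10⁻⁸·(9690)⁴·(1.66×10⁸/2.79×10¹⁰)² = 17700 W/m².
For an isothermal sphere T⁴ = (1−a)S/(4σ) = 3.823×10¹⁰ K⁴.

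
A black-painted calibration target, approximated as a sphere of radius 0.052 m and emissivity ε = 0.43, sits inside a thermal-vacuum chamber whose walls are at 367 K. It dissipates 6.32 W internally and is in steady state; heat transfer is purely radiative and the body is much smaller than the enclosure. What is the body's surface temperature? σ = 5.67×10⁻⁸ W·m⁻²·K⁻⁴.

For a small grey body in a large enclosure, net radiated power = εσA(T⁴ − T_w⁴).
Steady state: P = εσA(T⁴ − T_w⁴) with A = 4πr² = 0.03398 m².
T⁴ = P/(εσA) + T_w⁴ = 6.32/(0.43·5.67×10⁻⁸·0.03398) + (367)⁴
    = 7.629×10⁹ + 1.814×10¹⁰ = 2.577×10¹⁰ K⁴.

T ≈ 401 K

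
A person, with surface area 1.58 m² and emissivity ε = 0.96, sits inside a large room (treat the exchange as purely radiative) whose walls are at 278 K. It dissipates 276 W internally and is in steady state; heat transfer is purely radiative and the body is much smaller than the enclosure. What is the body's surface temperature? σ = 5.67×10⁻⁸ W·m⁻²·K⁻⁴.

T ≈ 310 K

For a small grey body in a large enclosure, net radiated power = εσA(T⁴ − T_w⁴).
Steady state: P = εσA(T⁴ − T_w⁴) with A = 1.58 m².
T⁴ = P/(εσA) + T_w⁴ = 276/(0.96·5.67×10⁻⁸·1.580) + (278)⁴
    = 3.209×10⁹ + 5.973×10⁹ = 9.182×10⁹ K⁴.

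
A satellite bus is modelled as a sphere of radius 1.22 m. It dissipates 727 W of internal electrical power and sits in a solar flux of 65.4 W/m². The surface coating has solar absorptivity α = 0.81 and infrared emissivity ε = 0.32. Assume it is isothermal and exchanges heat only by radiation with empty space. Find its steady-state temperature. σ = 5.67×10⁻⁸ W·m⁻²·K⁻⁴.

At steady state, absorbed solar power + internal power = radiated power.
Absorbed: α·S·A_cross = 0.81·65.4·4.676 = 247.7 W (cross-section πr²).
Total input = 247.7 + 727 = 974.7 W.
Radiated: εσ·A_surf·T⁴ with A_surf = 4πr² = 18.70 m².
T⁴ = 974.7/(0.32·5.67×10⁻⁸·18.70) = 2.872×10⁹ K⁴.

T ≈ 232 K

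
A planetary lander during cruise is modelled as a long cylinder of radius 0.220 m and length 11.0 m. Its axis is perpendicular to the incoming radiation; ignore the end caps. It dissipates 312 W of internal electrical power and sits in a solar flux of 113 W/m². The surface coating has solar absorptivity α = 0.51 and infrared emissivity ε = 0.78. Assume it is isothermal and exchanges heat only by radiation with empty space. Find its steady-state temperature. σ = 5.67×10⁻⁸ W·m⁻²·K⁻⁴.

T ≈ 172 K

At steady state, absorbed solar power + internal power = radiated power.
Absorbed: α·S·A_cross = 0.51·113·4.840 = 278.9 W (cross-section 2rL).
Total input = 278.9 + 312 = 590.9 W.
Radiated: εσ·A_surf·T⁴ with A_surf = 2πrL = 15.21 m².
T⁴ = 590.9/(0.78·5.67×10⁻⁸·15.21) = 8.787×10⁸ K⁴.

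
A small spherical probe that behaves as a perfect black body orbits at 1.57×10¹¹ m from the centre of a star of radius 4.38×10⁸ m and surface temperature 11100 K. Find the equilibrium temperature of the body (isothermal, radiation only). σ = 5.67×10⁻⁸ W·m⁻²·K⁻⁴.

T ≈ 415 K

The star's surface emits σT_*⁴; at distance d the flux is S = σT_*⁴(R_*/d)².
S = 5.67×10⁻⁸·(11100)⁴·(4.38×10⁸/1.57×10¹¹)² = 6699 W/m².
For an isothermal sphere T⁴ = (1−a)S/(4σ) = 2.954×10¹⁰ K⁴.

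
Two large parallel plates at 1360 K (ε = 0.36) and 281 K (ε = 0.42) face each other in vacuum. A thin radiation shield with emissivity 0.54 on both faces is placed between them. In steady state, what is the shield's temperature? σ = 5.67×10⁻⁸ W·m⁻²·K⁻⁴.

T_s ≈ 1130 K

In steady state the net flux on the hot side equals that on the cold side.
σ(T₁⁴−T_s⁴)/D₁ = σ(T_s⁴−T₂⁴)/D₂, with D₁ = 1/ε₁+1/ε_s−1 = 3.630, D₂ = 1/ε_s+1/ε₂−1 = 3.233.
Solve for T_s⁴: T_s⁴ = (D₂·T₁⁴ + D₁·T₂⁴)/(D₁+D₂) = 1.615×10¹² K⁴.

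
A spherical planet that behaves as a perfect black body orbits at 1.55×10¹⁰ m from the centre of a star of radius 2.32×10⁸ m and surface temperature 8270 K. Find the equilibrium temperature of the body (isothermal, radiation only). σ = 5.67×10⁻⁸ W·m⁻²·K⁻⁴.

T ≈ 715 K

The star's surface emits σT_*⁴; at distance d the flux is S = σT_*⁴(R_*/d)².
S = 5.67×10⁻⁸·(8270)⁴·(2.32×10⁸/1.55×10¹⁰)² = 59420 W/m².
For an isothermal sphere T⁴ = (1−a)S/(4σ) = 2.620×10¹¹ K⁴.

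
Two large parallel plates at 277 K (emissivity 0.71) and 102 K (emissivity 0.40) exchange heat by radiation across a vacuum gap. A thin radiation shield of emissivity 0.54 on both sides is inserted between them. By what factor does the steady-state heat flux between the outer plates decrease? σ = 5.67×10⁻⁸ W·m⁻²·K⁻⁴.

Without shield: q₀ = σΔ(T⁴)/(1/ε₁+1/ε₂−1) with denominator 2.908.
With shield the two gaps are in series; the resistances add: (1/ε₁+1/ε_s−1)+(1/ε_s+1/ε₂−1) = 2.260+3.352 = 5.612.
Heat-flux ratio q₀/q = 5.612/2.908.

factor ≈ 1.93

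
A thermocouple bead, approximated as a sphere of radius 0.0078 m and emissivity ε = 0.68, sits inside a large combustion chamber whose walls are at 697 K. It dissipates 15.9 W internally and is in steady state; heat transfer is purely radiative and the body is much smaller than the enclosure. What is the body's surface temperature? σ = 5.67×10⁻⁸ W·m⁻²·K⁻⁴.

T ≈ 938 K

For a small grey body in a large enclosure, net radiated power = εσA(T⁴ − T_w⁴).
Steady state: P = εσA(T⁴ − T_w⁴) with A = 4πr² = 7.645×10⁻⁴ m².
T⁴ = P/(εσA) + T_w⁴ = 15.9/(0.68·5.67×10⁻⁸·7.645×10⁻⁴) + (697)⁴
    = 5.394×10¹¹ + 2.360×10¹¹ = 7.754×10¹¹ K⁴.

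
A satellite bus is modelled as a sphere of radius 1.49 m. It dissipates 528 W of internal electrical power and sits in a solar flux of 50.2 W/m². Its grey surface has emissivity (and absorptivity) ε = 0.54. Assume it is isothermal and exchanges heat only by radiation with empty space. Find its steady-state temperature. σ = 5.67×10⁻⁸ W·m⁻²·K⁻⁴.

At steady state, absorbed solar power + internal power = radiated power.
Absorbed: α·S·A_cross = 0.54·50.2·6.975 = 189.1 W (cross-section πr²).
Total input = 189.1 + 528 = 717.1 W.
Radiated: εσ·A_surf·T⁴ with A_surf = 4πr² = 27.90 m².
T⁴ = 717.1/(0.54·5.67×10⁻⁸·27.90) = 8.395×10⁸ K⁴.

T ≈ 170 K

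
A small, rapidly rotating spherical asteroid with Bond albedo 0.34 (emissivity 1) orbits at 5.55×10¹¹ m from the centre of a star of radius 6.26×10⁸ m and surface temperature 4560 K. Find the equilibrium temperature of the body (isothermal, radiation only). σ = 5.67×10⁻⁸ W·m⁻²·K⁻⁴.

The star's surface emits σT_*⁴; at distance d the flux is S = σT_*⁴(R_*/d)².
S = 5.67×10⁻⁸·(4560)⁴·(6.26×10⁸/5.55×10¹¹)² = 31.19 W/m².
For an isothermal sphere T⁴ = (1−a)S/(4σ) = 9.076×10⁷ K⁴.

T ≈ 97.6 K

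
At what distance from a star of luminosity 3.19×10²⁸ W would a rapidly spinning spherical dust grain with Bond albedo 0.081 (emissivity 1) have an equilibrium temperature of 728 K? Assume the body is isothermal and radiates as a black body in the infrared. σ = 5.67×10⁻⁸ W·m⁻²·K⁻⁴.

d ≈ 1.91×10¹¹ m

For an isothermal black-emitting sphere, (1−a)S·πr² = σ·4πr²·T⁴ ⇒ S = 4σT⁴/(1−a).
S = 4·5.67×10⁻⁸·(728)⁴/0.919 = 69320 W/m².
Flux falls as S = L/(4πd²), so d = √(L/(4πS)) = √(3.19×10²⁸/(4π·69320)).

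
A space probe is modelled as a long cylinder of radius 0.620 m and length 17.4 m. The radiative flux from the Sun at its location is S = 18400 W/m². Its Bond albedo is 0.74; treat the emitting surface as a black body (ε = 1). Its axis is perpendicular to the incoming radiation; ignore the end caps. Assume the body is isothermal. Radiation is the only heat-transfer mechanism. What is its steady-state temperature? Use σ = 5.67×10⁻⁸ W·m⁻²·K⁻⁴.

T ≈ 405 K

At equilibrium, absorbed power = emitted power.
Absorbing cross-section = 2rL = 21.58 m²; emitting surface = 2πrL = 67.78 m² (ratio π).
(1−a)S·A_cross = εσ·A_surf·T⁴  ⇒  T⁴ = (1−a)S/(πσ).
T⁴ = 0.260·18400/(π·5.67×10⁻⁸) = 2.686×10¹⁰ K⁴.
T = (2.686×10¹⁰)^(1/4).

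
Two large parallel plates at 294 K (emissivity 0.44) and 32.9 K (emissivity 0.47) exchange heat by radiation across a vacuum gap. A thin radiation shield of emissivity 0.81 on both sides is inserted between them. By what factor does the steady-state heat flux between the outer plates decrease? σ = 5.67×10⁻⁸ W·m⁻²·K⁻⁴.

factor ≈ 1.43

Without shield: q₀ = σΔ(T⁴)/(1/ε₁+1/ε₂−1) with denominator 3.400.
With shield the two gaps are in series; the resistances add: (1/ε₁+1/ε_s−1)+(1/ε_s+1/ε₂−1) = 2.507+2.362 = 4.870.
Heat-flux ratio q₀/q = 4.870/3.400.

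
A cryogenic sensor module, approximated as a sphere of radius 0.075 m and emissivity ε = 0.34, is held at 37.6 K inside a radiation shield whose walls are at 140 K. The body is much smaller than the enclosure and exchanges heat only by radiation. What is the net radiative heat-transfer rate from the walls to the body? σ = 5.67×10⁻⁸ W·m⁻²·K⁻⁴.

P_net ≈ 0.521 W

For a small grey body in a large enclosure: P_net = εσA(T_body⁴ − T_wall⁴).
A = 4πr² = 0.07069 m²; T_body⁴ − T_wall⁴ = 1.999×10⁶ − 3.842×10⁸ = -3.822×10⁸ K⁴.
|P_net| = 0.34·5.67×10⁻⁸·0.07069·3.822×10⁸.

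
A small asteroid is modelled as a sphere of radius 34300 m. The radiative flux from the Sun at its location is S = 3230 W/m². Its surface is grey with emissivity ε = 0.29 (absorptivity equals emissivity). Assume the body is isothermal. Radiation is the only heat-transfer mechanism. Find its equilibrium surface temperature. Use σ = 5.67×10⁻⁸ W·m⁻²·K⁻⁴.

At equilibrium, absorbed power = emitted power.
Absorbing cross-section = πr² = 3.696×10⁹ m²; emitting surface = 4πr² = 1.478×10¹⁰ m² (ratio 4).
εS·A_cross = εσ·A_surf·T⁴  ⇒  T⁴ = S/(4σ)   (ε cancels).
T⁴ = 3230/(4·5.67×10⁻⁸) = 1.424×10¹⁰ K⁴.
T = (1.424×10¹⁰)^(1/4).

T ≈ 345 K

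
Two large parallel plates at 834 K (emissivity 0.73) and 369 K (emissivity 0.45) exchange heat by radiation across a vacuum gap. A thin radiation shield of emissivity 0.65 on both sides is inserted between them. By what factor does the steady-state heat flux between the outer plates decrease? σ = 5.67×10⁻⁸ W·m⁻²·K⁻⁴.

Without shield: q₀ = σΔ(T⁴)/(1/ε₁+1/ε₂−1) with denominator 2.592.
With shield the two gaps are in series; the resistances add: (1/ε₁+1/ε_s−1)+(1/ε_s+1/ε₂−1) = 1.908+2.761 = 4.669.
Heat-flux ratio q₀/q = 4.669/2.592.

factor ≈ 1.80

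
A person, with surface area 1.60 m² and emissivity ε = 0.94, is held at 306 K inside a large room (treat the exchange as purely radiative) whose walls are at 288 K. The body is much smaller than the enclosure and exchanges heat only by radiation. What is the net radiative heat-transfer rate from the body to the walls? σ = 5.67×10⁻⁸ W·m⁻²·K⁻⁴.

For a small grey body in a large enclosure: P_net = εσA(T_body⁴ − T_wall⁴).
A = 1.60 m²; T_body⁴ − T_wall⁴ = 8.768×10⁹ − 6.880×10⁹ = 1.888×10⁹ K⁴.
|P_net| = 0.94·5.67×10⁻⁸·1.600·1.888×10⁹.

P_net ≈ 161 W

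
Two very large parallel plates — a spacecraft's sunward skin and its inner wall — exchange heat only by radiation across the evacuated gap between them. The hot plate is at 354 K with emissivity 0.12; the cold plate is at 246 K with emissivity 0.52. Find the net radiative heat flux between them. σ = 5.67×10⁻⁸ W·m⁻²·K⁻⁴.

For two infinite grey parallel plates, q = σ(T₁⁴ − T₂⁴)/(1/ε₁ + 1/ε₂ − 1).
T₁⁴ − T₂⁴ = 1.570×10¹⁰ − 3.662×10⁹ = 1.204×10¹⁰ K⁴.
1/ε₁ + 1/ε₂ − 1 = 8.333 + 1.923 − 1 = 9.256.
q = 5.67×10⁻⁸ × 1.204×10¹⁰ / 9.256.

q ≈ 73.8 W/m²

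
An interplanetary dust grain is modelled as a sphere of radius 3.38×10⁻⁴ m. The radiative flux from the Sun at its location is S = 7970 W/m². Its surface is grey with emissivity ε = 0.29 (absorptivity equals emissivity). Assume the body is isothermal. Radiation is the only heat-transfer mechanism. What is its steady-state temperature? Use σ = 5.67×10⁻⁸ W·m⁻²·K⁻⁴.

At equilibrium, absorbed power = emitted power.
Absorbing cross-section = πr² = 3.589×10⁻⁷ m²; emitting surface = 4πr² = 1.436×10⁻⁶ m² (ratio 4).
εS·A_cross = εσ·A_surf·T⁴  ⇒  T⁴ = S/(4σ)   (ε cancels).
T⁴ = 7970/(4·5.67×10⁻⁸) = 3.514×10¹⁰ K⁴.
T = (3.514×10¹⁰)^(1/4).

T ≈ 433 K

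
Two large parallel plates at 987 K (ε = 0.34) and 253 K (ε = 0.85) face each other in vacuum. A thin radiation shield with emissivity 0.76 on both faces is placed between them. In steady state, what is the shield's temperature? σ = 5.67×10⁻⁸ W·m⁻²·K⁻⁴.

In steady state the net flux on the hot side equals that on the cold side.
σ(T₁⁴−T_s⁴)/D₁ = σ(T_s⁴−T₂⁴)/D₂, with D₁ = 1/ε₁+1/ε_s−1 = 3.257, D₂ = 1/ε_s+1/ε₂−1 = 1.492.
Solve for T_s⁴: T_s⁴ = (D₂·T₁⁴ + D₁·T₂⁴)/(D₁+D₂) = 3.010×10¹¹ K⁴.

T_s ≈ 741 K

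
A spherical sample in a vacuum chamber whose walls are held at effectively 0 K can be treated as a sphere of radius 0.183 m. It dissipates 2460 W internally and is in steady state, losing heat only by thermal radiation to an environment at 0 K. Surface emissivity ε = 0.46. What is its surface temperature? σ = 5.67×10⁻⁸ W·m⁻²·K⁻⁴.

T ≈ 688 K

Steady state: internal power = radiated power, P = εσA T⁴.
Radiating area A = 4πr² = 0.4208 m².
T⁴ = P/(εσA) = 2460/(0.46·5.67×10⁻⁸·0.4208) = 2.241×10¹¹ K⁴.
T = (2.241×10¹¹)^(1/4).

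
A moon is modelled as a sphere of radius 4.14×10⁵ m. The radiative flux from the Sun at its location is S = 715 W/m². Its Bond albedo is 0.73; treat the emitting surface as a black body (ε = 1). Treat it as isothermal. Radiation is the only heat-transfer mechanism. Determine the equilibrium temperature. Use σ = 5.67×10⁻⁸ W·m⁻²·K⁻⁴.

T ≈ 171 K

At equilibrium, absorbed power = emitted power.
Absorbing cross-section = πr² = 5.385×10¹¹ m²; emitting surface = 4πr² = 2.154×10¹² m² (ratio 4).
(1−a)S·A_cross = εσ·A_surf·T⁴  ⇒  T⁴ = (1−a)S/(4σ).
T⁴ = 0.270·715/(4·5.67×10⁻⁸) = 8.512×10⁸ K⁴.
T = (8.512×10⁸)^(1/4).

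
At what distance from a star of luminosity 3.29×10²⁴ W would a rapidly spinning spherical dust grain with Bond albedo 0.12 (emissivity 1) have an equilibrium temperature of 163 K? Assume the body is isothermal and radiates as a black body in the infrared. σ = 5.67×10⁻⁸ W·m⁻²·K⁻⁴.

For an isothermal black-emitting sphere, (1−a)S·πr² = σ·4πr²·T⁴ ⇒ S = 4σT⁴/(1−a).
S = 4·5.67×10⁻⁸·(163)⁴/0.880 = 181.9 W/m².
Flux falls as S = L/(4πd²), so d = √(L/(4πS)) = √(3.29×10²⁴/(4π·181.9)).

d ≈ 3.79×10¹⁰ m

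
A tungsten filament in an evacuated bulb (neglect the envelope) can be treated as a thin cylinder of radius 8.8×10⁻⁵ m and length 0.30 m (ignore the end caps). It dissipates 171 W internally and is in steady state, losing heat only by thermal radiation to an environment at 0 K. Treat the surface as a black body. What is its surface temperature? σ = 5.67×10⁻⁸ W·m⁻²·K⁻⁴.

T ≈ 2060 K

Steady state: internal power = radiated power, P = εσA T⁴.
Radiating area A = 2πrL = 1.659×10⁻⁴ m².
T⁴ = P/(εσA) = 171/(1.0·5.67×10⁻⁸·1.659×10⁻⁴) = 1.818×10¹³ K⁴.
T = (1.818×10¹³)^(1/4).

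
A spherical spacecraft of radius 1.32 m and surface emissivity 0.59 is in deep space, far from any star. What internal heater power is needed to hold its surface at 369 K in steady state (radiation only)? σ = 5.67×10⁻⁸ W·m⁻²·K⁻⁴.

P ≈ 13600 W

P = εσ·4πr²·T⁴.
4πr² = 21.90 m²; T⁴ = 1.854×10¹⁰ K⁴.
P = 0.59·5.67×10⁻⁸·21.90·1.854×10¹⁰.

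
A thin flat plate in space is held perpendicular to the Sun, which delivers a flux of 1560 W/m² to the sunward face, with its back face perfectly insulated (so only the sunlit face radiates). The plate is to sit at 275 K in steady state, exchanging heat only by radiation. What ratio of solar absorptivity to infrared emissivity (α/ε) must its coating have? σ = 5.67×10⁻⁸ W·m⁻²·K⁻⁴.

Balance: αS·A = εσ·1A·T⁴ ⇒ α/ε = σT⁴/S.
α/ε = 5.67×10⁻⁸·(275)⁴/1560 = 5.67×10⁻⁸·5.719×10⁹/1560.

α/ε ≈ 0.208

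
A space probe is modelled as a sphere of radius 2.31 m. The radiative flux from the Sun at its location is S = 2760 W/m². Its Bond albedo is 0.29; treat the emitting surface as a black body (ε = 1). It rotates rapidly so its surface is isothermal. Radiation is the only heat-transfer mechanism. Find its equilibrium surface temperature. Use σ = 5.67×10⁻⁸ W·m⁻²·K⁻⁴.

T ≈ 305 K

At equilibrium, absorbed power = emitted power.
Absorbing cross-section = πr² = 16.76 m²; emitting surface = 4πr² = 67.06 m² (ratio 4).
(1−a)S·A_cross = εσ·A_surf·T⁴  ⇒  T⁴ = (1−a)S/(4σ).
T⁴ = 0.710·2760/(4·5.67×10⁻⁸) = 8.640×10⁹ K⁴.
T = (8.640×10⁹)^(1/4).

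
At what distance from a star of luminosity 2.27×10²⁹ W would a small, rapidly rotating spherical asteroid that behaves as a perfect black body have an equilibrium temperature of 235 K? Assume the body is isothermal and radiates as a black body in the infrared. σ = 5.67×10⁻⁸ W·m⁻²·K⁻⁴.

For an isothermal black-emitting sphere, (1−a)S·πr² = σ·4πr²·T⁴ ⇒ S = 4σT⁴/(1−a).
S = 4·5.67×10⁻⁸·(235)⁴/1.00 = 691.7 W/m².
Flux falls as S = L/(4πd²), so d = √(L/(4πS)) = √(2.27×10²⁹/(4π·691.7)).

d ≈ 5.11×10¹² m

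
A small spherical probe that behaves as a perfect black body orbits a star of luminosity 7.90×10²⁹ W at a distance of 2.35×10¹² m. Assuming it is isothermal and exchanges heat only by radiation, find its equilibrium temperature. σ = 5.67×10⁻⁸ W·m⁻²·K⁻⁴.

T ≈ 473 K

First find the stellar flux at distance d: S = L/(4πd²) = 7.90×10²⁹/(4π·(2.35×10¹²)²) = 11380 W/m².
For an isothermal sphere, absorbed (1−a)S·πr² = emitted σ·4πr²·T⁴, so T⁴ = (1−a)S/(4σ).
T⁴ = 1.00·11380/(4·5.67×10⁻⁸) = 5.019×10¹⁰ K⁴.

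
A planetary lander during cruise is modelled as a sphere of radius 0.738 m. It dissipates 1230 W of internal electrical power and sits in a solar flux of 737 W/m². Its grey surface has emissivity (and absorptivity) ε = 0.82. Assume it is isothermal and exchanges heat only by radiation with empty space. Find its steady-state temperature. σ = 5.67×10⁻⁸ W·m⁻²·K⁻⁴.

At steady state, absorbed solar power + internal power = radiated power.
Absorbed: α·S·A_cross = 0.82·737·1.711 = 1034 W (cross-section πr²).
Total input = 1034 + 1230 = 2264 W.
Radiated: εσ·A_surf·T⁴ with A_surf = 4πr² = 6.844 m².
T⁴ = 2264/(0.82·5.67×10⁻⁸·6.844) = 7.115×10⁹ K⁴.

T ≈ 290 K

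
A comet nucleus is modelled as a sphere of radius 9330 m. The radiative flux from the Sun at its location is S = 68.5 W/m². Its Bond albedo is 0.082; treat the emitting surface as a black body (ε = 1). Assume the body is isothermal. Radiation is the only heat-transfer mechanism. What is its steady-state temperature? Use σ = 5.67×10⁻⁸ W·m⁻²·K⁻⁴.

T ≈ 129 K

At equilibrium, absorbed power = emitted power.
Absorbing cross-section = πr² = 2.735×10⁸ m²; emitting surface = 4πr² = 1.094×10⁹ m² (ratio 4).
(1−a)S·A_cross = εσ·A_surf·T⁴  ⇒  T⁴ = (1−a)S/(4σ).
T⁴ = 0.918·68.5/(4·5.67×10⁻⁸) = 2.773×10⁸ K⁴.
T = (2.773×10⁸)^(1/4).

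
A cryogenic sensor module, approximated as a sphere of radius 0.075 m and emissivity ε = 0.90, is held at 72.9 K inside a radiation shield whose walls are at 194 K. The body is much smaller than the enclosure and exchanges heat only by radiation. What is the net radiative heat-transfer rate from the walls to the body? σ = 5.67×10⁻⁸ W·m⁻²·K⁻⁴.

For a small grey body in a large enclosure: P_net = εσA(T_body⁴ − T_wall⁴).
A = 4πr² = 0.07069 m²; T_body⁴ − T_wall⁴ = 2.824×10⁷ − 1.416×10⁹ = -1.388×10⁹ K⁴.
|P_net| = 0.90·5.67×10⁻⁸·0.07069·1.388×10⁹.

P_net ≈ 5.01 W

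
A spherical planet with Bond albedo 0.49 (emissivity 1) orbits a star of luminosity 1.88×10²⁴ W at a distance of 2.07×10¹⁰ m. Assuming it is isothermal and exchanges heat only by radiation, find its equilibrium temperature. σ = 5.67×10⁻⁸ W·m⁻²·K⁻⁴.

First find the stellar flux at distance d: S = L/(4πd²) = 1.88×10²⁴/(4π·(2.07×10¹⁰)²) = 349.1 W/m².
For an isothermal sphere, absorbed (1−a)S·πr² = emitted σ·4πr²·T⁴, so T⁴ = (1−a)S/(4σ).
T⁴ = 0.510·349.1/(4·5.67×10⁻⁸) = 7.851×10⁸ K⁴.

T ≈ 167 K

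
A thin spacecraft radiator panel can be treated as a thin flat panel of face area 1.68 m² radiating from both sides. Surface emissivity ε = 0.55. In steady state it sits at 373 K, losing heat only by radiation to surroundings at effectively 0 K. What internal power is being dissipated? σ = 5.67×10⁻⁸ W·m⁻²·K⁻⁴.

P ≈ 2030 W

Steady state: P = εσA T⁴.
A = 2·1.68 = 3.360 m²; T⁴ = (373)⁴ = 1.936×10¹⁰ K⁴.
P = 0.55 × 5.67×10⁻⁸ × 3.360 × 1.936×10¹⁰.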